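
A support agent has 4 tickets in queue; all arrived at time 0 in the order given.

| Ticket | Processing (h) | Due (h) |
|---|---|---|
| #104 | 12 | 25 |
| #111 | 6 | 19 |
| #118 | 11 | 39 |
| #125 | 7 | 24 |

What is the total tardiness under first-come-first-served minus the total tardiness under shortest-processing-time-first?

FIFO (arrival order): #104 #111 #118 #125.
#104: 0→12, due 25, tardiness 0
#111: 12→18, due 19, tardiness 0
#118: 18→29, due 39, tardiness 0
#125: 29→36, due 24, tardiness 12
Sum = 0+0+0+12 = 12.
SPT (increasing processing time): #111 #125 #118 #104.
#111: 0→6, due 19, tardiness 0
#125: 6→13, due 24, tardiness 0
#118: 13→24, due 39, tardiness 0
#104: 24→36, due 25, tardiness 11
Sum = 0+0+0+11 = 11.
Difference = 12 − 11 = 1.

1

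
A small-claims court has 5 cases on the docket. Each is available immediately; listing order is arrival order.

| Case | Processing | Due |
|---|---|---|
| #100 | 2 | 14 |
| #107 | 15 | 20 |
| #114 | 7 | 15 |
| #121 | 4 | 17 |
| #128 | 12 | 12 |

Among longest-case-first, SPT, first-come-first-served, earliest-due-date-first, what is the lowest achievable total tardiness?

LPT (decreasing processing time): #107 #128 #114 #121 #100.
#107: 0→15, due 20, tardiness 0
#128: 15→27, due 12, tardiness 15
#114: 27→34, due 15, tardiness 19
#121: 34→38, due 17, tardiness 21
#100: 38→40, due 14, tardiness 26
Sum = 0+15+19+21+26 = 81.
SPT (increasing processing time): #100 #121 #114 #128 #107.
#100: 0→2, due 14, tardiness 0
#121: 2→6, due 17, tardiness 0
#114: 6→13, due 15, tardiness 0
#128: 13→25, due 12, tardiness 13
#107: 25→40, due 20, tardiness 20
Sum = 0+0+0+13+20 = 33.
FIFO (arrival order): #100 #107 #114 #121 #128.
#100: 0→2, due 14, tardiness 0
#107: 2→17, due 20, tardiness 0
#114: 17→24, due 15, tardiness 9
#121: 24→28, due 17, tardiness 11
#128: 28→40, due 12, tardiness 28
Sum = 0+0+9+11+28 = 48.
EDD (increasing due date): #128 #100 #114 #121 #107.
#128: 0→12, due 12, tardiness 0
#100: 12→14, due 14, tardiness 0
#114: 14→21, due 15, tardiness 6
#121: 21→25, due 17, tardiness 8
#107: 25→40, due 20, tardiness 20
Sum = 0+0+6+8+20 = 34.
LPT 81, SPT 33, FIFO 48, EDD 34 → minimum 33.

33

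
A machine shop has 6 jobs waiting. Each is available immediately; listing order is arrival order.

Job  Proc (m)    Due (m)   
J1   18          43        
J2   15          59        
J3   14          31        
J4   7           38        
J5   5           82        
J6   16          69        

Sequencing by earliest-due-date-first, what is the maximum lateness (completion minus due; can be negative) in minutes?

EDD (increasing due date): J3 J4 J1 J2 J6 J5.
J3: 0→14, due 31, lateness -17
J4: 14→21, due 38, lateness -17
J1: 21→39, due 43, lateness -4
J2: 39→54, due 59, lateness -5
J6: 54→70, due 69, lateness 1
J5: 70→75, due 82, lateness -7
Maximum = 1.

1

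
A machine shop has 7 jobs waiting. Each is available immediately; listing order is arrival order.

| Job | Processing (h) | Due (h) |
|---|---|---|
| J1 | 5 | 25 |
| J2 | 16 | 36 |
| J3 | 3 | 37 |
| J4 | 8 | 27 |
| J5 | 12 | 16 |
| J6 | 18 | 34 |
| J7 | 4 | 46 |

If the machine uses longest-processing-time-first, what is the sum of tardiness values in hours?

137

LPT (decreasing processing time): J6 J2 J5 J4 J1 J7 J3.
J6: 0→18, due 34, tardiness 0
J2: 18→34, due 36, tardiness 0
J5: 34→46, due 16, tardiness 30
J4: 46→54, due 27, tardiness 27
J1: 54→59, due 25, tardiness 34
J7: 59→63, due 46, tardiness 17
J3: 63→66, due 37, tardiness 29
Sum = 0+0+30+27+34+17+29 = 137.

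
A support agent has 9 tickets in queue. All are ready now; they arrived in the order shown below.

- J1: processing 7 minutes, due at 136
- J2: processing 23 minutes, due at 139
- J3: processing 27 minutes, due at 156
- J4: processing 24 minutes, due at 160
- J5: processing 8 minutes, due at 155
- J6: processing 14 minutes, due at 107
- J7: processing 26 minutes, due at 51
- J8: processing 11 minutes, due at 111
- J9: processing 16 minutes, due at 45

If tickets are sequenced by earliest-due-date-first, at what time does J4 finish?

156

EDD (increasing due date): J9 J7 J6 J8 J1 J2 J5 J3 J4.
J9: 0→16
J7: 16→42
J6: 42→56
J8: 56→67
J1: 67→74
J2: 74→97
J5: 97→105
J3: 105→132
J4: 132→156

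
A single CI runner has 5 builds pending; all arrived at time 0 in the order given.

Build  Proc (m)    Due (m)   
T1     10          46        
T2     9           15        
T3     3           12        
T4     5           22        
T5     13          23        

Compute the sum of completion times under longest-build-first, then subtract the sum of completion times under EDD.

43

LPT (decreasing processing time): T5 T1 T2 T4 T3.
T5: 0→13
T1: 13→23
T2: 23→32
T4: 32→37
T3: 37→40
Sum = 13+23+32+37+40 = 145.
EDD (increasing due date): T3 T2 T4 T5 T1.
T3: 0→3
T2: 3→12
T4: 12→17
T5: 17→30
T1: 30→40
Sum = 3+12+17+30+40 = 102.
Difference = 145 − 102 = 43.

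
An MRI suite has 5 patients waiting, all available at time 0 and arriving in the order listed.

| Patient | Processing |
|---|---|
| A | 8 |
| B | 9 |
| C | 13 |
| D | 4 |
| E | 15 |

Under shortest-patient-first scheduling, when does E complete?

49

SPT (increasing processing time): D A B C E.
D: 0→4
A: 4→12
B: 12→21
C: 21→34
E: 34→49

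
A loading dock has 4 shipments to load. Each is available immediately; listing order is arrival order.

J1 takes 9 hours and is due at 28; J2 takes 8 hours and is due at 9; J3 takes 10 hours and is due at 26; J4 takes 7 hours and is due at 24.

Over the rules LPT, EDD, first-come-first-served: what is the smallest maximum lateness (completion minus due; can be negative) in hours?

LPT (decreasing processing time): J3 J1 J2 J4.
J3: 0→10, due 26, lateness -16
J1: 10→19, due 28, lateness -9
J2: 19→27, due 9, lateness 18
J4: 27→34, due 24, lateness 10
Maximum = 18.
EDD (increasing due date): J2 J4 J3 J1.
J2: 0→8, due 9, lateness -1
J4: 8→15, due 24, lateness -9
J3: 15→25, due 26, lateness -1
J1: 25→34, due 28, lateness 6
Maximum = 6.
FIFO (arrival order): J1 J2 J3 J4.
J1: 0→9, due 28, lateness -19
J2: 9→17, due 9, lateness 8
J3: 17→27, due 26, lateness 1
J4: 27→34, due 24, lateness 10
Maximum = 10.
LPT 18, EDD 6, FIFO 10 → minimum 6.

6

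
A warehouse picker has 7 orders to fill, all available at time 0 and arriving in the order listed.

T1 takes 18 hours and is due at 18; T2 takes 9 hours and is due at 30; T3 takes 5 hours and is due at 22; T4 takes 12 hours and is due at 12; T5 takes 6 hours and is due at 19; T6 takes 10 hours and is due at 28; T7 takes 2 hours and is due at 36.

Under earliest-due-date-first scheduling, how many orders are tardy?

EDD (increasing due date): T4 T1 T5 T3 T6 T2 T7.
T4: 0→12, due 12, tardiness 0
T1: 12→30, due 18, tardiness 12
T5: 30→36, due 19, tardiness 17
T3: 36→41, due 22, tardiness 19
T6: 41→51, due 28, tardiness 23
T2: 51→60, due 30, tardiness 30
T7: 60→62, due 36, tardiness 26
Late orders: 6.

6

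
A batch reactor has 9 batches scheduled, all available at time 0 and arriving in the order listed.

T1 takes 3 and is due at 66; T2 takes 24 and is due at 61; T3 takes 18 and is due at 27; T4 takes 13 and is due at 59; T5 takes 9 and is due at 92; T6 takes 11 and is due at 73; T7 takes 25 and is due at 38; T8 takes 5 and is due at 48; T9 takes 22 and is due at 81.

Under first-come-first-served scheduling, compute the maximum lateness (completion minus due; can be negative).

65

FIFO (arrival order): T1 T2 T3 T4 T5 T6 T7 T8 T9.
T1: 0→3, due 66, lateness -63
T2: 3→27, due 61, lateness -34
T3: 27→45, due 27, lateness 18
T4: 45→58, due 59, lateness -1
T5: 58→67, due 92, lateness -25
T6: 67→78, due 73, lateness 5
T7: 78→103, due 38, lateness 65
T8: 103→108, due 48, lateness 60
T9: 108→130, due 81, lateness 49
Maximum = 65.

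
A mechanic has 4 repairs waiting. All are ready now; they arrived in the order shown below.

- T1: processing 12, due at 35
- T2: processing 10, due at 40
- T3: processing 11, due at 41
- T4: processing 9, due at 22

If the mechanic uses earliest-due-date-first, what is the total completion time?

EDD (increasing due date): T4 T1 T2 T3.
T4: 0→9
T1: 9→21
T2: 21→31
T3: 31→42
Sum = 9+21+31+42 = 103.

103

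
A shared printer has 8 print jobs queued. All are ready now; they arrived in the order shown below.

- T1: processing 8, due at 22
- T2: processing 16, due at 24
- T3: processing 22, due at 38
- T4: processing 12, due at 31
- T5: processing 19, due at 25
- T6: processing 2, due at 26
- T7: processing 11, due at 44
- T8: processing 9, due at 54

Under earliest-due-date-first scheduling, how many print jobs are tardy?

6

EDD (increasing due date): T1 T2 T5 T6 T4 T3 T7 T8.
T1: 0→8, due 22, tardiness 0
T2: 8→24, due 24, tardiness 0
T5: 24→43, due 25, tardiness 18
T6: 43→45, due 26, tardiness 19
T4: 45→57, due 31, tardiness 26
T3: 57→79, due 38, tardiness 41
T7: 79→90, due 44, tardiness 46
T8: 90→99, due 54, tardiness 45
Late print jobs: 6.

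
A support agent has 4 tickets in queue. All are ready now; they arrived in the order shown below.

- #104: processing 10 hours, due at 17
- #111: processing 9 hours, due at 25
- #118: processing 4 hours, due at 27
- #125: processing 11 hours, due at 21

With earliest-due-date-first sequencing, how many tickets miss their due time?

EDD (increasing due date): #104 #125 #111 #118.
#104: 0→10, due 17, tardiness 0
#125: 10→21, due 21, tardiness 0
#111: 21→30, due 25, tardiness 5
#118: 30→34, due 27, tardiness 7
Late tickets: 2.

2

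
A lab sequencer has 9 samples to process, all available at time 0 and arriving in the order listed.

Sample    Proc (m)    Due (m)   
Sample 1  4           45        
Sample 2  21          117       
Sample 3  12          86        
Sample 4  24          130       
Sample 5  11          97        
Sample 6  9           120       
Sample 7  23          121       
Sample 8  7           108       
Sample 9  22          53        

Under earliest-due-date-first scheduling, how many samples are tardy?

1

EDD (increasing due date): Sample 1 Sample 9 Sample 3 Sample 5 Sample 8 Sample 2 Sample 6 Sample 7 Sample 4.
Sample 1: 0→4, due 45, tardiness 0
Sample 9: 4→26, due 53, tardiness 0
Sample 3: 26→38, due 86, tardiness 0
Sample 5: 38→49, due 97, tardiness 0
Sample 8: 49→56, due 108, tardiness 0
Sample 2: 56→77, due 117, tardiness 0
Sample 6: 77→86, due 120, tardiness 0
Sample 7: 86→109, due 121, tardiness 0
Sample 4: 109→133, due 130, tardiness 3
Late samples: 1.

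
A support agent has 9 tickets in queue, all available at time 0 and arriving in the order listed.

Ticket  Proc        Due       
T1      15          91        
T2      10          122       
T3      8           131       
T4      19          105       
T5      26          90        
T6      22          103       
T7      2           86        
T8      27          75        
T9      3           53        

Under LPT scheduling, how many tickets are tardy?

LPT (decreasing processing time): T8 T5 T6 T4 T1 T2 T3 T9 T7.
T8: 0→27, due 75, tardiness 0
T5: 27→53, due 90, tardiness 0
T6: 53→75, due 103, tardiness 0
T4: 75→94, due 105, tardiness 0
T1: 94→109, due 91, tardiness 18
T2: 109→119, due 122, tardiness 0
T3: 119→127, due 131, tardiness 0
T9: 127→130, due 53, tardiness 77
T7: 130→132, due 86, tardiness 46
Late tickets: 3.

3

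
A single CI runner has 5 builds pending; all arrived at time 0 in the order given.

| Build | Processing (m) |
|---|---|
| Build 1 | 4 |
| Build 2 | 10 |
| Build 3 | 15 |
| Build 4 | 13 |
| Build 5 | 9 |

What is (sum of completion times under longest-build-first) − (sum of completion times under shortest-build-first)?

52

LPT (decreasing processing time): Build 3 Build 4 Build 2 Build 5 Build 1.
Build 3: 0→15
Build 4: 15→28
Build 2: 28→38
Build 5: 38→47
Build 1: 47→51
Sum = 15+28+38+47+51 = 179.
SPT (increasing processing time): Build 1 Build 5 Build 2 Build 4 Build 3.
Build 1: 0→4
Build 5: 4→13
Build 2: 13→23
Build 4: 23→36
Build 3: 36→51
Sum = 4+13+23+36+51 = 127.
Difference = 179 − 127 = 52.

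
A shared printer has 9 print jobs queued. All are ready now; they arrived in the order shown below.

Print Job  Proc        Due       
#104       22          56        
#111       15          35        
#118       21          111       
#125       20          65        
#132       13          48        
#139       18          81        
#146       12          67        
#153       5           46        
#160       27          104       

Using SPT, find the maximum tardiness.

SPT (increasing processing time): #153 #146 #132 #111 #139 #125 #118 #104 #160.
#153: 0→5, due 46, tardiness 0
#146: 5→17, due 67, tardiness 0
#132: 17→30, due 48, tardiness 0
#111: 30→45, due 35, tardiness 10
#139: 45→63, due 81, tardiness 0
#125: 63→83, due 65, tardiness 18
#118: 83→104, due 111, tardiness 0
#104: 104→126, due 56, tardiness 70
#160: 126→153, due 104, tardiness 49
Maximum = 70.

70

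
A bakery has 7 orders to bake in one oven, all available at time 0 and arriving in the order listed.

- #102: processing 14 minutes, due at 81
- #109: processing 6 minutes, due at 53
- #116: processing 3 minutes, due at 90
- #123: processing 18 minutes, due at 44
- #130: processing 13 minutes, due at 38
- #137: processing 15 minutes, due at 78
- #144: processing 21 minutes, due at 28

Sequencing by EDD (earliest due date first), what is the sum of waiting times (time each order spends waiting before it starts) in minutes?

325

EDD (increasing due date): #144 #130 #123 #109 #137 #102 #116.
#144: waits 0, runs 0→21
#130: waits 21, runs 21→34
#123: waits 34, runs 34→52
#109: waits 52, runs 52→58
#137: waits 58, runs 58→73
#102: waits 73, runs 73→87
#116: waits 87, runs 87→90
Sum = 0+21+34+52+58+73+87 = 325.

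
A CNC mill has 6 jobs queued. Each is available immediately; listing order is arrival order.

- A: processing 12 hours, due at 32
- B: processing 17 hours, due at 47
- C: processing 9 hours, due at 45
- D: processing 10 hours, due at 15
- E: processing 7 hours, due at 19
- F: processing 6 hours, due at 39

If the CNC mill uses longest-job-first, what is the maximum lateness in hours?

LPT (decreasing processing time): B A D C E F.
B: 0→17, due 47, lateness -30
A: 17→29, due 32, lateness -3
D: 29→39, due 15, lateness 24
C: 39→48, due 45, lateness 3
E: 48→55, due 19, lateness 36
F: 55→61, due 39, lateness 22
Maximum = 36.

36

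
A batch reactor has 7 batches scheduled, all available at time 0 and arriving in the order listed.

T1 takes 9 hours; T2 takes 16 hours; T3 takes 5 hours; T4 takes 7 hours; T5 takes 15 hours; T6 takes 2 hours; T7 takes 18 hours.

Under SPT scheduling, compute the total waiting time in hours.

SPT (increasing processing time): T6 T3 T4 T1 T5 T2 T7.
T6: waits 0, runs 0→2
T3: waits 2, runs 2→7
T4: waits 7, runs 7→14
T1: waits 14, runs 14→23
T5: waits 23, runs 23→38
T2: waits 38, runs 38→54
T7: waits 54, runs 54→72
Sum = 0+2+7+14+23+38+54 = 138.

138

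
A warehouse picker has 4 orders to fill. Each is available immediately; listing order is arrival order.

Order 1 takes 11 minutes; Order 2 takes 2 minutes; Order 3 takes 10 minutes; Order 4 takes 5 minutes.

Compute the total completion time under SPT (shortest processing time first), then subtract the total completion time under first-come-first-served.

-21

SPT (increasing processing time): Order 2 Order 4 Order 3 Order 1.
Order 2: 0→2
Order 4: 2→7
Order 3: 7→17
Order 1: 17→28
Sum = 2+7+17+28 = 54.
FIFO (arrival order): Order 1 Order 2 Order 3 Order 4.
Order 1: 0→11
Order 2: 11→13
Order 3: 13→23
Order 4: 23→28
Sum = 11+13+23+28 = 75.
Difference = 54 − 75 = -21.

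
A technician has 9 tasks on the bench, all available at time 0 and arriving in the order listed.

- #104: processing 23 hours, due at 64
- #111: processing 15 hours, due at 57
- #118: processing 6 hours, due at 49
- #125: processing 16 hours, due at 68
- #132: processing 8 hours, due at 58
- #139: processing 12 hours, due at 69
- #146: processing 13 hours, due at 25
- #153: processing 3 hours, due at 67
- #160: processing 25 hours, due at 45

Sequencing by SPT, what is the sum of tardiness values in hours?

130

SPT (increasing processing time): #153 #118 #132 #139 #146 #111 #125 #104 #160.
#153: 0→3, due 67, tardiness 0
#118: 3→9, due 49, tardiness 0
#132: 9→17, due 58, tardiness 0
#139: 17→29, due 69, tardiness 0
#146: 29→42, due 25, tardiness 17
#111: 42→57, due 57, tardiness 0
#125: 57→73, due 68, tardiness 5
#104: 73→96, due 64, tardiness 32
#160: 96→121, due 45, tardiness 76
Sum = 0+0+0+0+17+0+5+32+76 = 130.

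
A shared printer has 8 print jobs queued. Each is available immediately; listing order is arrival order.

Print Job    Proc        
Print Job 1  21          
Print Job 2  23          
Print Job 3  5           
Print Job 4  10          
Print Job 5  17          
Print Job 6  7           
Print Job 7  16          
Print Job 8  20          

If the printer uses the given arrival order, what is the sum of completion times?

FIFO (arrival order): Print Job 1 Print Job 2 Print Job 3 Print Job 4 Print Job 5 Print Job 6 Print Job 7 Print Job 8.
Print Job 1: 0→21
Print Job 2: 21→44
Print Job 3: 44→49
Print Job 4: 49→59
Print Job 5: 59→76
Print Job 6: 76→83
Print Job 7: 83→99
Print Job 8: 99→119
Sum = 21+44+49+59+76+83+99+119 = 550.

550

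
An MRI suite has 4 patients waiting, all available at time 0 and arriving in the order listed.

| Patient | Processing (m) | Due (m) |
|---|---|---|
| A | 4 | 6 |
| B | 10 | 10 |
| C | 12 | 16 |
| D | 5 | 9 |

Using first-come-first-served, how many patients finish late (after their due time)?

3

FIFO (arrival order): A B C D.
A: 0→4, due 6, tardiness 0
B: 4→14, due 10, tardiness 4
C: 14→26, due 16, tardiness 10
D: 26→31, due 9, tardiness 22
Late patients: 3.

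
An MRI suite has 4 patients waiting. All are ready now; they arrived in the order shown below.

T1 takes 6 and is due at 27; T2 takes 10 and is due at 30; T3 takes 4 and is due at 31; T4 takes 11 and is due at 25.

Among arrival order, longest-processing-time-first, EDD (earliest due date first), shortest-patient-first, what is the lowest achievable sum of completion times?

FIFO (arrival order): T1 T2 T3 T4.
T1: 0→6
T2: 6→16
T3: 16→20
T4: 20→31
Sum = 6+16+20+31 = 73.
LPT (decreasing processing time): T4 T2 T1 T3.
T4: 0→11
T2: 11→21
T1: 21→27
T3: 27→31
Sum = 11+21+27+31 = 90.
EDD (increasing due date): T4 T1 T2 T3.
T4: 0→11
T1: 11→17
T2: 17→27
T3: 27→31
Sum = 11+17+27+31 = 86.
SPT (increasing processing time): T3 T1 T2 T4.
T3: 0→4
T1: 4→10
T2: 10→20
T4: 20→31
Sum = 4+10+20+31 = 65.
FIFO 73, LPT 90, EDD 86, SPT 65 → minimum 65.

65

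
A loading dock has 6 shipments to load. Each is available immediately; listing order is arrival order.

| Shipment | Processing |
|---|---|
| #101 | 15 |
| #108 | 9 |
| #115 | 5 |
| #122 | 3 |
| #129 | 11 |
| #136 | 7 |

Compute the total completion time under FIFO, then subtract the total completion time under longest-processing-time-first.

FIFO (arrival order): #101 #108 #115 #122 #129 #136.
#101: 0→15
#108: 15→24
#115: 24→29
#122: 29→32
#129: 32→43
#136: 43→50
Sum = 15+24+29+32+43+50 = 193.
LPT (decreasing processing time): #101 #129 #108 #136 #115 #122.
#101: 0→15
#129: 15→26
#108: 26→35
#136: 35→42
#115: 42→47
#122: 47→50
Sum = 15+26+35+42+47+50 = 215.
Difference = 193 − 215 = -22.

-22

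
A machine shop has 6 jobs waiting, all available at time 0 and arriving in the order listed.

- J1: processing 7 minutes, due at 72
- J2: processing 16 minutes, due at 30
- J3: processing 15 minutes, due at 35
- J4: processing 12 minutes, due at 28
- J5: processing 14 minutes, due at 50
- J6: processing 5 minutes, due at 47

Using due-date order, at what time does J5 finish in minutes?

EDD (increasing due date): J4 J2 J3 J6 J5 J1.
J4: 0→12
J2: 12→28
J3: 28→43
J6: 43→48
J5: 48→62

62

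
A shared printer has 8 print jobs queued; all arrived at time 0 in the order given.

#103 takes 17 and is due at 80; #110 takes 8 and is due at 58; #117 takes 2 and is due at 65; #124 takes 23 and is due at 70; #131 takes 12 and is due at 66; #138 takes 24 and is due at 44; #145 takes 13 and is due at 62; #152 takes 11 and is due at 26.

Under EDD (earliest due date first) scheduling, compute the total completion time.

EDD (increasing due date): #152 #138 #110 #145 #117 #131 #124 #103.
#152: 0→11
#138: 11→35
#110: 35→43
#145: 43→56
#117: 56→58
#131: 58→70
#124: 70→93
#103: 93→110
Sum = 11+35+43+56+58+70+93+110 = 476.

476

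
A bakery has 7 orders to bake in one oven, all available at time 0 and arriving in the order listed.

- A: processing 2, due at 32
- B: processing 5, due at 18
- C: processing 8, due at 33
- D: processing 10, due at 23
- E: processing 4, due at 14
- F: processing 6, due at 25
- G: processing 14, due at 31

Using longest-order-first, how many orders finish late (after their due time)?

LPT (decreasing processing time): G D C F B E A.
G: 0→14, due 31, tardiness 0
D: 14→24, due 23, tardiness 1
C: 24→32, due 33, tardiness 0
F: 32→38, due 25, tardiness 13
B: 38→43, due 18, tardiness 25
E: 43→47, due 14, tardiness 33
A: 47→49, due 32, tardiness 17
Late orders: 5.

5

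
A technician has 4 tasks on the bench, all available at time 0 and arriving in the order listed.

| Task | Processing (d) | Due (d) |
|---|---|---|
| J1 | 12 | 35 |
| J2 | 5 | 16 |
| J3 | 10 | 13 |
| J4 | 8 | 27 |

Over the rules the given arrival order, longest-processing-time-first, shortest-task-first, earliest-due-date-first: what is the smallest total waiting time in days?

FIFO (arrival order): J1 J2 J3 J4.
J1: waits 0, runs 0→12
J2: waits 12, runs 12→17
J3: waits 17, runs 17→27
J4: waits 27, runs 27→35
Sum = 0+12+17+27 = 56.
LPT (decreasing processing time): J1 J3 J4 J2.
J1: waits 0, runs 0→12
J3: waits 12, runs 12→22
J4: waits 22, runs 22→30
J2: waits 30, runs 30→35
Sum = 0+12+22+30 = 64.
SPT (increasing processing time): J2 J4 J3 J1.
J2: waits 0, runs 0→5
J4: waits 5, runs 5→13
J3: waits 13, runs 13→23
J1: waits 23, runs 23→35
Sum = 0+5+13+23 = 41.
EDD (increasing due date): J3 J2 J4 J1.
J3: waits 0, runs 0→10
J2: waits 10, runs 10→15
J4: waits 15, runs 15→23
J1: waits 23, runs 23→35
Sum = 0+10+15+23 = 48.
FIFO 56, LPT 64, SPT 41, EDD 48 → minimum 41.

41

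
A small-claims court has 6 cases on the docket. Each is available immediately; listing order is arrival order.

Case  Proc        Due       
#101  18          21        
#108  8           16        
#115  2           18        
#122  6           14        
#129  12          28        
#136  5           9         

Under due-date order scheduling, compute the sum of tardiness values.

EDD (increasing due date): #136 #122 #108 #115 #101 #129.
#136: 0→5, due 9, tardiness 0
#122: 5→11, due 14, tardiness 0
#108: 11→19, due 16, tardiness 3
#115: 19→21, due 18, tardiness 3
#101: 21→39, due 21, tardiness 18
#129: 39→51, due 28, tardiness 23
Sum = 0+0+3+3+18+23 = 47.

47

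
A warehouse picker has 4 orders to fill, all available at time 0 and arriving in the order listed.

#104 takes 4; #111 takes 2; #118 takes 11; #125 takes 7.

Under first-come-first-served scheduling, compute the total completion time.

FIFO (arrival order): #104 #111 #118 #125.
#104: 0→4
#111: 4→6
#118: 6→17
#125: 17→24
Sum = 4+6+17+24 = 51.

51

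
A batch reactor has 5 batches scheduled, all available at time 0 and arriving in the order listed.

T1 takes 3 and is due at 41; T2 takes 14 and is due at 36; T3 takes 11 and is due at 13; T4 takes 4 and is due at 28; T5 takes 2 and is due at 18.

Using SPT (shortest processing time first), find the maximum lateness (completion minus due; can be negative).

SPT (increasing processing time): T5 T1 T4 T3 T2.
T5: 0→2, due 18, lateness -16
T1: 2→5, due 41, lateness -36
T4: 5→9, due 28, lateness -19
T3: 9→20, due 13, lateness 7
T2: 20→34, due 36, lateness -2
Maximum = 7.

7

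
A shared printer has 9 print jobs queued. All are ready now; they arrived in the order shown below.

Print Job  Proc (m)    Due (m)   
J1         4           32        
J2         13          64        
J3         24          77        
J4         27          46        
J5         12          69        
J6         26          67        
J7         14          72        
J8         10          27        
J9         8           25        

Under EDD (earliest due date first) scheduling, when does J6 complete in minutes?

EDD (increasing due date): J9 J8 J1 J4 J2 J6 J5 J7 J3.
J9: 0→8
J8: 8→18
J1: 18→22
J4: 22→49
J2: 49→62
J6: 62→88

88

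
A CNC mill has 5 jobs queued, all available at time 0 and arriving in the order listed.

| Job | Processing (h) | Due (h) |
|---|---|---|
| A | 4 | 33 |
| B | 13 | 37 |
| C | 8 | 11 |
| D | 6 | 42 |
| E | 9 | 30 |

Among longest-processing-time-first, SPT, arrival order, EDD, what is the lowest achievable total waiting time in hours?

LPT (decreasing processing time): B E C D A.
B: waits 0, runs 0→13
E: waits 13, runs 13→22
C: waits 22, runs 22→30
D: waits 30, runs 30→36
A: waits 36, runs 36→40
Sum = 0+13+22+30+36 = 101.
SPT (increasing processing time): A D C E B.
A: waits 0, runs 0→4
D: waits 4, runs 4→10
C: waits 10, runs 10→18
E: waits 18, runs 18→27
B: waits 27, runs 27→40
Sum = 0+4+10+18+27 = 59.
FIFO (arrival order): A B C D E.
A: waits 0, runs 0→4
B: waits 4, runs 4→17
C: waits 17, runs 17→25
D: waits 25, runs 25→31
E: waits 31, runs 31→40
Sum = 0+4+17+25+31 = 77.
EDD (increasing due date): C E A B D.
C: waits 0, runs 0→8
E: waits 8, runs 8→17
A: waits 17, runs 17→21
B: waits 21, runs 21→34
D: waits 34, runs 34→40
Sum = 0+8+17+21+34 = 80.
LPT 101, SPT 59, FIFO 77, EDD 80 → minimum 59.

59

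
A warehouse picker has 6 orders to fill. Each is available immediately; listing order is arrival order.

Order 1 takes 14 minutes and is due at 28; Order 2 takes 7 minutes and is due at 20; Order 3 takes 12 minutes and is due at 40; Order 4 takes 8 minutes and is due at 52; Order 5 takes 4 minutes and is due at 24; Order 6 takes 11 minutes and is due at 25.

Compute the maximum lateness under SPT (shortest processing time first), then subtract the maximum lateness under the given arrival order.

-3

SPT (increasing processing time): Order 5 Order 2 Order 4 Order 6 Order 3 Order 1.
Order 5: 0→4, due 24, lateness -20
Order 2: 4→11, due 20, lateness -9
Order 4: 11→19, due 52, lateness -33
Order 6: 19→30, due 25, lateness 5
Order 3: 30→42, due 40, lateness 2
Order 1: 42→56, due 28, lateness 28
Maximum = 28.
FIFO (arrival order): Order 1 Order 2 Order 3 Order 4 Order 5 Order 6.
Order 1: 0→14, due 28, lateness -14
Order 2: 14→21, due 20, lateness 1
Order 3: 21→33, due 40, lateness -7
Order 4: 33→41, due 52, lateness -11
Order 5: 41→45, due 24, lateness 21
Order 6: 45→56, due 25, lateness 31
Maximum = 31.
Difference = 28 − 31 = -3.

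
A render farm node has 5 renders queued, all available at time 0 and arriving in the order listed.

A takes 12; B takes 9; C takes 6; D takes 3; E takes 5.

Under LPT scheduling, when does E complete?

LPT (decreasing processing time): A B C E D.
A: 0→12
B: 12→21
C: 21→27
E: 27→32

32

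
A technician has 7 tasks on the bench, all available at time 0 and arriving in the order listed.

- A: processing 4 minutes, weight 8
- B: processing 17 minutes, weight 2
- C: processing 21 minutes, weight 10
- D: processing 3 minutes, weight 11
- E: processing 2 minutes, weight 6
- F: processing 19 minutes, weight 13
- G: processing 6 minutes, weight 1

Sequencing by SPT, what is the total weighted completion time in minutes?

1601

SPT (increasing processing time): E D A G B F C.
E: finishes 2, weight 6, w·C = 12
D: finishes 5, weight 11, w·C = 55
A: finishes 9, weight 8, w·C = 72
G: finishes 15, weight 1, w·C = 15
B: finishes 32, weight 2, w·C = 64
F: finishes 51, weight 13, w·C = 663
C: finishes 72, weight 10, w·C = 720
Sum = 12+55+72+15+64+663+720 = 1601.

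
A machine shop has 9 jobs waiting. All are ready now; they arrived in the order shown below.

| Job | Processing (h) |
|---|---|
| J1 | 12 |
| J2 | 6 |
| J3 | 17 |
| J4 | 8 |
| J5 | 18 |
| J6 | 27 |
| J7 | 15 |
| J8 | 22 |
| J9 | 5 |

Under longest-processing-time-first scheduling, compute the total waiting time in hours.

LPT (decreasing processing time): J6 J8 J5 J3 J7 J1 J4 J2 J9.
J6: waits 0, runs 0→27
J8: waits 27, runs 27→49
J5: waits 49, runs 49→67
J3: waits 67, runs 67→84
J7: waits 84, runs 84→99
J1: waits 99, runs 99→111
J4: waits 111, runs 111→119
J2: waits 119, runs 119→125
J9: waits 125, runs 125→130
Sum = 0+27+49+67+84+99+111+119+125 = 681.

681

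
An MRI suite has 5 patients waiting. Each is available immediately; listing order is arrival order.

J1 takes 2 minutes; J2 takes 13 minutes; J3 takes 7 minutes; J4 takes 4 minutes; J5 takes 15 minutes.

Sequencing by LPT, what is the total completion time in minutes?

158

LPT (decreasing processing time): J5 J2 J3 J4 J1.
J5: 0→15
J2: 15→28
J3: 28→35
J4: 35→39
J1: 39→41
Sum = 15+28+35+39+41 = 158.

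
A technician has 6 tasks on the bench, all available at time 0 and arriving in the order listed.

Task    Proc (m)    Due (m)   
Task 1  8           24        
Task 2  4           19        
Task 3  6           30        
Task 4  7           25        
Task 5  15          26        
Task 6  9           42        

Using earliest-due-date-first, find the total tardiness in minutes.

EDD (increasing due date): Task 2 Task 1 Task 4 Task 5 Task 3 Task 6.
Task 2: 0→4, due 19, tardiness 0
Task 1: 4→12, due 24, tardiness 0
Task 4: 12→19, due 25, tardiness 0
Task 5: 19→34, due 26, tardiness 8
Task 3: 34→40, due 30, tardiness 10
Task 6: 40→49, due 42, tardiness 7
Sum = 0+0+0+8+10+7 = 25.

25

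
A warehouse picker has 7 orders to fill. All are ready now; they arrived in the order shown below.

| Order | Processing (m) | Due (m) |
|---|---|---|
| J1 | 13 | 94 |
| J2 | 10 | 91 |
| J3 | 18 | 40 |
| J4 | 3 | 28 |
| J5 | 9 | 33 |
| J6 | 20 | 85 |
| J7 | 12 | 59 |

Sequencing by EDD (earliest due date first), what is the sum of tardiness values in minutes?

0

EDD (increasing due date): J4 J5 J3 J7 J6 J2 J1.
J4: 0→3, due 28, tardiness 0
J5: 3→12, due 33, tardiness 0
J3: 12→30, due 40, tardiness 0
J7: 30→42, due 59, tardiness 0
J6: 42→62, due 85, tardiness 0
J2: 62→72, due 91, tardiness 0
J1: 72→85, due 94, tardiness 0
Sum = 0+0+0+0+0+0+0 = 0.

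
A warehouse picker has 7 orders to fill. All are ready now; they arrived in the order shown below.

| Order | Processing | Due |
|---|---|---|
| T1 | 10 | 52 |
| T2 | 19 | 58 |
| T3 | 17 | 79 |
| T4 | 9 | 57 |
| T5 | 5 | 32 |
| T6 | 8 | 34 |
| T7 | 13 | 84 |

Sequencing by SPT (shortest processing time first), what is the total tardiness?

SPT (increasing processing time): T5 T6 T4 T1 T7 T3 T2.
T5: 0→5, due 32, tardiness 0
T6: 5→13, due 34, tardiness 0
T4: 13→22, due 57, tardiness 0
T1: 22→32, due 52, tardiness 0
T7: 32→45, due 84, tardiness 0
T3: 45→62, due 79, tardiness 0
T2: 62→81, due 58, tardiness 23
Sum = 0+0+0+0+0+0+23 = 23.

23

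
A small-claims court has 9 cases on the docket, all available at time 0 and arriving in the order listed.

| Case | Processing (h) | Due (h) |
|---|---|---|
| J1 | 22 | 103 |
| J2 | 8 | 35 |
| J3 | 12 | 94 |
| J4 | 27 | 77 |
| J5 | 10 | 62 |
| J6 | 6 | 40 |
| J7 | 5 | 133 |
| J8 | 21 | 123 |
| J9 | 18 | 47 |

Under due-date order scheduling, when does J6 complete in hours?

14

EDD (increasing due date): J2 J6 J9 J5 J4 J3 J1 J8 J7.
J2: 0→8
J6: 8→14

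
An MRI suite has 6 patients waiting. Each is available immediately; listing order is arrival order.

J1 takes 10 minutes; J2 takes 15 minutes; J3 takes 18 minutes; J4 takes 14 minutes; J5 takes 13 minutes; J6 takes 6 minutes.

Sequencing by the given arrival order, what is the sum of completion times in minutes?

281

FIFO (arrival order): J1 J2 J3 J4 J5 J6.
J1: 0→10
J2: 10→25
J3: 25→43
J4: 43→57
J5: 57→70
J6: 70→76
Sum = 10+25+43+57+70+76 = 281.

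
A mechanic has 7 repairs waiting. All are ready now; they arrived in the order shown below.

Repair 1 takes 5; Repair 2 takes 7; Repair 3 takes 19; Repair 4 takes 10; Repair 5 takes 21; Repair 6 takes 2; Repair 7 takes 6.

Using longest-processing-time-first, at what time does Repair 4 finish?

LPT (decreasing processing time): Repair 5 Repair 3 Repair 4 Repair 2 Repair 7 Repair 1 Repair 6.
Repair 5: 0→21
Repair 3: 21→40
Repair 4: 40→50

50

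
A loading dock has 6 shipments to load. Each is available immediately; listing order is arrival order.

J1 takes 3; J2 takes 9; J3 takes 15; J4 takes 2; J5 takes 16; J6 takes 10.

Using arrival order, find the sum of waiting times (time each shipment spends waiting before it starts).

116

FIFO (arrival order): J1 J2 J3 J4 J5 J6.
J1: waits 0, runs 0→3
J2: waits 3, runs 3→12
J3: waits 12, runs 12→27
J4: waits 27, runs 27→29
J5: waits 29, runs 29→45
J6: waits 45, runs 45→55
Sum = 0+3+12+27+29+45 = 116.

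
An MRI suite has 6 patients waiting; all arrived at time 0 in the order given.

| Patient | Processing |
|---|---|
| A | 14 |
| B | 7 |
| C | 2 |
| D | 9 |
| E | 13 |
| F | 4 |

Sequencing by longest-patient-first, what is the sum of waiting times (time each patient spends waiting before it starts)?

167

LPT (decreasing processing time): A E D B F C.
A: waits 0, runs 0→14
E: waits 14, runs 14→27
D: waits 27, runs 27→36
B: waits 36, runs 36→43
F: waits 43, runs 43→47
C: waits 47, runs 47→49
Sum = 0+14+27+36+43+47 = 167.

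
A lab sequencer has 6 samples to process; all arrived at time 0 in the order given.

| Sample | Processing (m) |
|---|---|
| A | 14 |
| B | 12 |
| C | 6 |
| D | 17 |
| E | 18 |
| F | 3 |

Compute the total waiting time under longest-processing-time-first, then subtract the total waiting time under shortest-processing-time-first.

LPT (decreasing processing time): E D A B C F.
E: waits 0, runs 0→18
D: waits 18, runs 18→35
A: waits 35, runs 35→49
B: waits 49, runs 49→61
C: waits 61, runs 61→67
F: waits 67, runs 67→70
Sum = 0+18+35+49+61+67 = 230.
SPT (increasing processing time): F C B A D E.
F: waits 0, runs 0→3
C: waits 3, runs 3→9
B: waits 9, runs 9→21
A: waits 21, runs 21→35
D: waits 35, runs 35→52
E: waits 52, runs 52→70
Sum = 0+3+9+21+35+52 = 120.
Difference = 230 − 120 = 110.

110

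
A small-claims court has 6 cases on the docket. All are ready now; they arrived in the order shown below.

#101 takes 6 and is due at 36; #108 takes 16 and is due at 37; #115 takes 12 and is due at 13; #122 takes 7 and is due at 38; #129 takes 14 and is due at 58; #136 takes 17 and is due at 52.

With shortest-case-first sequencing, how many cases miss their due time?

3

SPT (increasing processing time): #101 #122 #115 #129 #108 #136.
#101: 0→6, due 36, tardiness 0
#122: 6→13, due 38, tardiness 0
#115: 13→25, due 13, tardiness 12
#129: 25→39, due 58, tardiness 0
#108: 39→55, due 37, tardiness 18
#136: 55→72, due 52, tardiness 20
Late cases: 3.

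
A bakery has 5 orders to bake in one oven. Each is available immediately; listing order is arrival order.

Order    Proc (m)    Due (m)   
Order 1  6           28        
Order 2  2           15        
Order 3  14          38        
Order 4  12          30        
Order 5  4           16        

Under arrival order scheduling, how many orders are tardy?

FIFO (arrival order): Order 1 Order 2 Order 3 Order 4 Order 5.
Order 1: 0→6, due 28, tardiness 0
Order 2: 6→8, due 15, tardiness 0
Order 3: 8→22, due 38, tardiness 0
Order 4: 22→34, due 30, tardiness 4
Order 5: 34→38, due 16, tardiness 22
Late orders: 2.

2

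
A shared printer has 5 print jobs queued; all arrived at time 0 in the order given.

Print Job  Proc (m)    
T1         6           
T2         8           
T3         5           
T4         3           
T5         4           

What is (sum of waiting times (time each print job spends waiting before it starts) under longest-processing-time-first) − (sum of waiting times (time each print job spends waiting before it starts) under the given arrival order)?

3

LPT (decreasing processing time): T2 T1 T3 T5 T4.
T2: waits 0, runs 0→8
T1: waits 8, runs 8→14
T3: waits 14, runs 14→19
T5: waits 19, runs 19→23
T4: waits 23, runs 23→26
Sum = 0+8+14+19+23 = 64.
FIFO (arrival order): T1 T2 T3 T4 T5.
T1: waits 0, runs 0→6
T2: waits 6, runs 6→14
T3: waits 14, runs 14→19
T4: waits 19, runs 19→22
T5: waits 22, runs 22→26
Sum = 0+6+14+19+22 = 61.
Difference = 64 − 61 = 3.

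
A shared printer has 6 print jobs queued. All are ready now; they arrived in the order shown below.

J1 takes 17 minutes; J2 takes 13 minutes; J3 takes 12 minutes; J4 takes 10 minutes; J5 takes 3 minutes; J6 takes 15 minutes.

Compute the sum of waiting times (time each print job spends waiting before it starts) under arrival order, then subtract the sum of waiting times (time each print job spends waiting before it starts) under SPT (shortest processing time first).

FIFO (arrival order): J1 J2 J3 J4 J5 J6.
J1: waits 0, runs 0→17
J2: waits 17, runs 17→30
J3: waits 30, runs 30→42
J4: waits 42, runs 42→52
J5: waits 52, runs 52→55
J6: waits 55, runs 55→70
Sum = 0+17+30+42+52+55 = 196.
SPT (increasing processing time): J5 J4 J3 J2 J6 J1.
J5: waits 0, runs 0→3
J4: waits 3, runs 3→13
J3: waits 13, runs 13→25
J2: waits 25, runs 25→38
J6: waits 38, runs 38→53
J1: waits 53, runs 53→70
Sum = 0+3+13+25+38+53 = 132.
Difference = 196 − 132 = 64.

64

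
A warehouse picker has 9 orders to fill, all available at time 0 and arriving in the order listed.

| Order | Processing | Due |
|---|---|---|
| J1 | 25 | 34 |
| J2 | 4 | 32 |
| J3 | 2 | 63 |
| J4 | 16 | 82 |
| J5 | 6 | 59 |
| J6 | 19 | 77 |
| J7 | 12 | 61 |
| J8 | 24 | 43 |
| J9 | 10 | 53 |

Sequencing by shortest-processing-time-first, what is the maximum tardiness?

SPT (increasing processing time): J3 J2 J5 J9 J7 J4 J6 J8 J1.
J3: 0→2, due 63, tardiness 0
J2: 2→6, due 32, tardiness 0
J5: 6→12, due 59, tardiness 0
J9: 12→22, due 53, tardiness 0
J7: 22→34, due 61, tardiness 0
J4: 34→50, due 82, tardiness 0
J6: 50→69, due 77, tardiness 0
J8: 69→93, due 43, tardiness 50
J1: 93→118, due 34, tardiness 84
Maximum = 84.

84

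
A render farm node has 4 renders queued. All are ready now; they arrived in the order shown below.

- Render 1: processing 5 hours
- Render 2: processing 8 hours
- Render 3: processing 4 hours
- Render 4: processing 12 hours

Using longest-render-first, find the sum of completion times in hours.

LPT (decreasing processing time): Render 4 Render 2 Render 1 Render 3.
Render 4: 0→12
Render 2: 12→20
Render 1: 20→25
Render 3: 25→29
Sum = 12+20+25+29 = 86.

86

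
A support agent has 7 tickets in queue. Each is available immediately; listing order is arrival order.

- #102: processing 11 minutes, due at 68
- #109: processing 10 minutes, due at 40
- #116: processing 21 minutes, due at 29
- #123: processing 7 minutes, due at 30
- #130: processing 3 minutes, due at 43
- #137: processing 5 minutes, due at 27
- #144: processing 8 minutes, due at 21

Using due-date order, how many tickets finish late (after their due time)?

EDD (increasing due date): #144 #137 #116 #123 #109 #130 #102.
#144: 0→8, due 21, tardiness 0
#137: 8→13, due 27, tardiness 0
#116: 13→34, due 29, tardiness 5
#123: 34→41, due 30, tardiness 11
#109: 41→51, due 40, tardiness 11
#130: 51→54, due 43, tardiness 11
#102: 54→65, due 68, tardiness 0
Late tickets: 4.

4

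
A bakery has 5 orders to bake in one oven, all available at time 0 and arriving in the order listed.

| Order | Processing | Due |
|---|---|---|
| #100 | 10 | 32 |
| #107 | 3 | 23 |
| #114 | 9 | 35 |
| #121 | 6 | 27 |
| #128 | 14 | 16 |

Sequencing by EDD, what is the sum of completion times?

129

EDD (increasing due date): #128 #107 #121 #100 #114.
#128: 0→14
#107: 14→17
#121: 17→23
#100: 23→33
#114: 33→42
Sum = 14+17+23+33+42 = 129.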